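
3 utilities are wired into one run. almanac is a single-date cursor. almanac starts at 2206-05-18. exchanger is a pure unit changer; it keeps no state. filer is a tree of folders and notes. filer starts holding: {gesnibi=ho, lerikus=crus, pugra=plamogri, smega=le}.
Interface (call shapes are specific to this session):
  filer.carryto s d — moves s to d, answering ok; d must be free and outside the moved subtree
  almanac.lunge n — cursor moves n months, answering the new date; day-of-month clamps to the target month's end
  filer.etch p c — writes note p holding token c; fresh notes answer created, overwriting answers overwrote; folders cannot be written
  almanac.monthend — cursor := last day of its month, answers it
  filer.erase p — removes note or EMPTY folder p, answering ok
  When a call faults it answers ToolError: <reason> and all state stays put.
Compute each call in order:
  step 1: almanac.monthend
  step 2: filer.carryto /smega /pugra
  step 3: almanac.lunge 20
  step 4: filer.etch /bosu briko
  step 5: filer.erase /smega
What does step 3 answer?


·→ almanac.monthend()
·← 2206-05-31
·→ filer.carryto(s=/smega, d=/pugra)
·← ToolError: exists
·→ almanac.lunge(n=20)
·← 2208-01-31
·→ filer.etch(p=/bosu, c=briko)
·← created
·→ filer.erase(p=/smega)
·← ok

Answer: 2208-01-31


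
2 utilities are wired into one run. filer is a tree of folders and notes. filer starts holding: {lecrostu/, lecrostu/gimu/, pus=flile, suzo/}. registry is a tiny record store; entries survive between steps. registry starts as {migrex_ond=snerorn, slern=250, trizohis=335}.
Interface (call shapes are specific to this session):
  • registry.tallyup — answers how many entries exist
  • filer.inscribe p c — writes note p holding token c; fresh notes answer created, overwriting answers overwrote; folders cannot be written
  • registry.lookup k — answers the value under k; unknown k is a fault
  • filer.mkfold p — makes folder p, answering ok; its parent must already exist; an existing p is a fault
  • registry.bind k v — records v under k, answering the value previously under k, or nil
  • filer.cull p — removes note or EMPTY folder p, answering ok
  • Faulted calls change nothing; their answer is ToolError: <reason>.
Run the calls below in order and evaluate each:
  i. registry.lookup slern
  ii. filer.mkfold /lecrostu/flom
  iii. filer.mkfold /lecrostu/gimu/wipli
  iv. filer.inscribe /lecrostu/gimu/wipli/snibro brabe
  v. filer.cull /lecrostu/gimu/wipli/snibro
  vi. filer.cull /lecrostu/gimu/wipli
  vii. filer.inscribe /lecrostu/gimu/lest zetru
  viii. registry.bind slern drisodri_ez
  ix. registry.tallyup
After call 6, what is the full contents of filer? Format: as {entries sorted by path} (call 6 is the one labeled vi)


CALL lookup[k='slern']
RET  250
CALL mkfold[p='/lecrostu/flom']
RET  ok
CALL mkfold[p='/lecrostu/gimu/wipli']
RET  ok
CALL inscribe[p='/lecrostu/gimu/wipli/snibro'; c='brabe']
RET  created
CALL cull[p='/lecrostu/gimu/wipli/snibro']
RET  ok
CALL cull[p='/lecrostu/gimu/wipli']
RET  ok
CALL inscribe[p='/lecrostu/gimu/lest'; c='zetru']
RET  created
CALL bind[k='slern'; v='drisodri_ez']
RET  250
CALL tallyup[]
RET  3

Answer: {lecrostu/, lecrostu/flom/, lecrostu/gimu/, pus=flile, suzo/}


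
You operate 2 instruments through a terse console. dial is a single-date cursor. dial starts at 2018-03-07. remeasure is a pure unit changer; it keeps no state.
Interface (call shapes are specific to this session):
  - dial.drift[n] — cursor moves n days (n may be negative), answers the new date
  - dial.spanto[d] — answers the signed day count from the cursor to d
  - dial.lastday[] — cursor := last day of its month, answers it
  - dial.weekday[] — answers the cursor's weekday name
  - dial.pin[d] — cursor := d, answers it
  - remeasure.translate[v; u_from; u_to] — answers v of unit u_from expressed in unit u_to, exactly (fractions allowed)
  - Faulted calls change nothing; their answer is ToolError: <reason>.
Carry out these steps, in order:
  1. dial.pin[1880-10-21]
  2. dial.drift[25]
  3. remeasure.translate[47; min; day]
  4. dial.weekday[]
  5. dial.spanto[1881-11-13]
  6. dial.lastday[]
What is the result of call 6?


Answer: 1880-11-30

Derivation:
Then dial.pin on 1880-10-21: 1880-10-21.
Now I run dial.drift on 25, — result: 1880-11-15.
Calling remeasure.translate on 47, min, day, and observe 47/1440.
Now I run dial.weekday(), which returns Monday.
Now I run dial.spanto on 1881-11-13, → 363.
I try dial.lastday(), → 1880-11-30.


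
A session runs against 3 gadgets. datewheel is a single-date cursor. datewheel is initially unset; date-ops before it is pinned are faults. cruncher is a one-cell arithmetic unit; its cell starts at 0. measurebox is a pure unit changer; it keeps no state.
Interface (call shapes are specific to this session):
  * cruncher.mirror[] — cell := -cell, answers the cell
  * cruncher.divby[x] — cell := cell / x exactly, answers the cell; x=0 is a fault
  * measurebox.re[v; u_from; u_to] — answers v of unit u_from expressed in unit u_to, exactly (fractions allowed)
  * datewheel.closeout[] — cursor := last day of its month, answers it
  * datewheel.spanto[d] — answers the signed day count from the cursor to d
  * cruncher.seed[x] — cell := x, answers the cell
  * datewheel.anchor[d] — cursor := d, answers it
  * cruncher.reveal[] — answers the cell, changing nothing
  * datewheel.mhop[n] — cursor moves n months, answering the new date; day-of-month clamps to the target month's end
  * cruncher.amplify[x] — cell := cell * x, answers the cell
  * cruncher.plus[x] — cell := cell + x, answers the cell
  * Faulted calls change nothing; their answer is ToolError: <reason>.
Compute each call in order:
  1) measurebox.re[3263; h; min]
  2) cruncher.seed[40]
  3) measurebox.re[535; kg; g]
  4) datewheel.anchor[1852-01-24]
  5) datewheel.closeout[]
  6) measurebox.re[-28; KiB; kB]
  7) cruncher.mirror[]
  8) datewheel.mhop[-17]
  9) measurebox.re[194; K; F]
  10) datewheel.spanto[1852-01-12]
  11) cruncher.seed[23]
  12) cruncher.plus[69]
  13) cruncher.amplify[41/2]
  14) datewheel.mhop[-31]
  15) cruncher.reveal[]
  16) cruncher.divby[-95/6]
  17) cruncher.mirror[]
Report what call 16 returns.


Answer: -11316/95

Derivation:
>>> measurebox.re 3263 h min
= 195780
>>> cruncher.seed 40
= 40
>>> measurebox.re 535 kg g
= 535000
>>> datewheel.anchor 1852-01-24
= 1852-01-24
>>> datewheel.closeout
= 1852-01-31
>>> measurebox.re -28 KiB kB
= -3584/125
>>> cruncher.mirror
= -40
>>> datewheel.mhop -17
= 1850-08-31
>>> measurebox.re 194 K F
= -11047/100
>>> datewheel.spanto 1852-01-12
= 499
>>> cruncher.seed 23
= 23
>>> cruncher.plus 69
= 92
>>> cruncher.amplify 41/2
= 1886
>>> datewheel.mhop -31
= 1848-01-31
>>> cruncher.reveal
= 1886
>>> cruncher.divby -95/6
= -11316/95
>>> cruncher.mirror
= 11316/95


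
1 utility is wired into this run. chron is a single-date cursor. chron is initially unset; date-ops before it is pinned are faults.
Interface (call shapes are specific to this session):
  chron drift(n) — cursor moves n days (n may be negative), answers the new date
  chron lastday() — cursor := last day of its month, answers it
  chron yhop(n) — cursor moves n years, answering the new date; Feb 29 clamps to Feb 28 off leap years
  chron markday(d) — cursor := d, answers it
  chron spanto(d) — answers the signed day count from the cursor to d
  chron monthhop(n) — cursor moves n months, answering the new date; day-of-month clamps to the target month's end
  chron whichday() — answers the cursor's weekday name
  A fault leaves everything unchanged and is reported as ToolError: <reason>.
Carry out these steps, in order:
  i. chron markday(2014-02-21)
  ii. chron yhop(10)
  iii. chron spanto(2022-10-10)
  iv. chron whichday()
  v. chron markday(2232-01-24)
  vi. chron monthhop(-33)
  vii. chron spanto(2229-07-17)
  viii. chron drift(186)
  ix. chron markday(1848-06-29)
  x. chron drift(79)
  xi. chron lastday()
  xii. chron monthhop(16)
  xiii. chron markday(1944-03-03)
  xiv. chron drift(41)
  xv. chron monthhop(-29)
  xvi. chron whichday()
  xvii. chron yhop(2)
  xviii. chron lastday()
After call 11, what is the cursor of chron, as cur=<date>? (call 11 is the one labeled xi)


Answer: cur=1848-09-30

Derivation:
Now I run chron markday(d=2014-02-21), → 2014-02-21.
Calling chron yhop(n=10), and observe 2024-02-21.
Then chron spanto(d=2022-10-10), → -499.
I call chron whichday(), and observe Wednesday.
Invoking chron markday(d=2232-01-24), which returns 2232-01-24.
Using chron monthhop(n=-33): 2229-04-24.
I invoke chron spanto(d=2229-07-17), which returns 84.
I call chron drift(n=186), which returns 2229-10-27.
I try chron markday(d=1848-06-29), — result: 1848-06-29.
I invoke chron drift(n=79), → 1848-09-16.
I use chron lastday, and get 1848-09-30.
I try chron monthhop(n=16), and get 1850-01-30.
I use chron markday(d=1944-03-03), and observe 1944-03-03.
Invoking chron drift(n=41), and get 1944-04-13.
I invoke chron monthhop(n=-29): 1941-11-13.
I run chron whichday, yielding Thursday.
Now I run chron yhop(n=2), which returns 1943-11-13.
I use chron lastday(), which returns 1943-11-30.


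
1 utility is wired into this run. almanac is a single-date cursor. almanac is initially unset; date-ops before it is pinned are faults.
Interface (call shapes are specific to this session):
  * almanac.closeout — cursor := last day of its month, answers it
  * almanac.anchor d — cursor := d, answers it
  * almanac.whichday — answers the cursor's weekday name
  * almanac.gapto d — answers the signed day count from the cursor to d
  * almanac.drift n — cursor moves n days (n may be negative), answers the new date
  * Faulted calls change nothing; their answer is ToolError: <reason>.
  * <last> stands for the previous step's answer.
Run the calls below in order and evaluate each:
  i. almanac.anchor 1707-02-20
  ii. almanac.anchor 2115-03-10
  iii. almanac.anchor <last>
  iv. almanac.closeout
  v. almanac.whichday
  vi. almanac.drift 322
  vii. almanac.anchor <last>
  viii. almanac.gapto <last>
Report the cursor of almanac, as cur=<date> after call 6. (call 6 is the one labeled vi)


Answer: cur=2116-02-16

Derivation:
I use almanac.anchor using 1707-02-20, giving 1707-02-20.
Now I run almanac.anchor using 2115-03-10: 2115-03-10.
I run almanac.anchor using <last>, giving 2115-03-10.
I use almanac.closeout, → 2115-03-31.
Now I run almanac.whichday(), yielding Sunday.
Then almanac.drift using 322, → 2116-02-16.
Now I run almanac.anchor using <last>: 2116-02-16.
I invoke almanac.gapto using <last>: 0.


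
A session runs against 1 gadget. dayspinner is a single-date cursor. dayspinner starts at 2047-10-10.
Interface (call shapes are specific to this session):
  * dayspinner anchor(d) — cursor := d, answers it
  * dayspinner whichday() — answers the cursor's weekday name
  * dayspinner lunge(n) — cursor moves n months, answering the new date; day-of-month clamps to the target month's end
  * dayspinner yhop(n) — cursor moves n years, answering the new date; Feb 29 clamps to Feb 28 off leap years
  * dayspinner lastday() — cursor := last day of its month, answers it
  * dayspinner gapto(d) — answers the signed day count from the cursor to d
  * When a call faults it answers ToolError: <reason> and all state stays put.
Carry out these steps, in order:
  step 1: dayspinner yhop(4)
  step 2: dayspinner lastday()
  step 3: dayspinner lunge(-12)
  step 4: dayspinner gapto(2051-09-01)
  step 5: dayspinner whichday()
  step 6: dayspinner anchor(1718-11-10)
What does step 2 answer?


Answer: 2051-10-31

Derivation:
> dayspinner yhop n: 4
:: 2051-10-10
> dayspinner lastday
:: 2051-10-31
> dayspinner lunge n: -12
:: 2050-10-31
> dayspinner gapto d: 2051-09-01
:: 305
> dayspinner whichday
:: Monday
> dayspinner anchor d: 1718-11-10
:: 1718-11-10


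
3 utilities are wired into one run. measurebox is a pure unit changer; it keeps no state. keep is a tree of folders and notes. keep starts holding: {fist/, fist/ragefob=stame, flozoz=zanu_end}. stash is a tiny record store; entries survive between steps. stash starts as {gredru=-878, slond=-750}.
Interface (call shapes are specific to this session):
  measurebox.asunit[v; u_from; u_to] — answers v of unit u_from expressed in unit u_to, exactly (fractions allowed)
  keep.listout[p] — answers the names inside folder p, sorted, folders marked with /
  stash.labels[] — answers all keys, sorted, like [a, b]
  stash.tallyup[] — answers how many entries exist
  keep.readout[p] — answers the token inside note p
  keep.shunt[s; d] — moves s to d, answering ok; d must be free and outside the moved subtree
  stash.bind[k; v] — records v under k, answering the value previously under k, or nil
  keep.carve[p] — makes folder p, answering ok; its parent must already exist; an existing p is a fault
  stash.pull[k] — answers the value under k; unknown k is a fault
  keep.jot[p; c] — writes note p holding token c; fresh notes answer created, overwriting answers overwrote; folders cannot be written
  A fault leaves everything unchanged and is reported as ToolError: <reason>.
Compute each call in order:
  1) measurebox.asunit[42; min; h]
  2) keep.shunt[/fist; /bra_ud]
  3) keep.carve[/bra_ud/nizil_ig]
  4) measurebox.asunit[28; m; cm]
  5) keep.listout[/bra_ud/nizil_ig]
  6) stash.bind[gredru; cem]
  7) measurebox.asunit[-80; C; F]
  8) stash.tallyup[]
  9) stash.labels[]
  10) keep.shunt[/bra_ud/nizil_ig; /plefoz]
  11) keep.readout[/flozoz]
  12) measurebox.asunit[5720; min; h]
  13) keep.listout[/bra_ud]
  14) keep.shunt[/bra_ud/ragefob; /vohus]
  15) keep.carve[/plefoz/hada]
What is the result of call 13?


Answer: [ragefob]

Derivation:
> asunit v='42' u_from='min' u_to='h'
:: 7/10
> shunt s='/fist' d='/bra_ud'
:: ok
> carve p='/bra_ud/nizil_ig'
:: ok
> asunit v='28' u_from='m' u_to='cm'
:: 2800
> listout p='/bra_ud/nizil_ig'
:: []
> bind k='gredru' v='cem'
:: -878
> asunit v='-80' u_from='C' u_to='F'
:: -112
> tallyup
:: 2
> labels
:: [gredru, slond]
> shunt s='/bra_ud/nizil_ig' d='/plefoz'
:: ok
> readout p='/flozoz'
:: zanu_end
> asunit v='5720' u_from='min' u_to='h'
:: 286/3
> listout p='/bra_ud'
:: [ragefob]
> shunt s='/bra_ud/ragefob' d='/vohus'
:: ok
> carve p='/plefoz/hada'
:: ok


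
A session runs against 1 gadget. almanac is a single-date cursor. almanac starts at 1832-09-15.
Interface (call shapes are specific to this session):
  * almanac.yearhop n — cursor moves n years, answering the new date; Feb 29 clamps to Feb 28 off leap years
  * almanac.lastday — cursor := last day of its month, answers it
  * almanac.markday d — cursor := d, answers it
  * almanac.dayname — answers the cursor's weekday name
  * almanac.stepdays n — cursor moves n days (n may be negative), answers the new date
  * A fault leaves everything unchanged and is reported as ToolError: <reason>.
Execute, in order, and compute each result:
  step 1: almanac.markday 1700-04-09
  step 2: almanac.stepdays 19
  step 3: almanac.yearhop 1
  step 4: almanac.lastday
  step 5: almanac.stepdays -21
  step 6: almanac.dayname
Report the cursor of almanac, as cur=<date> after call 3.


-> almanac.markday(d: 1700-04-09)
<- 1700-04-09
-> almanac.stepdays(n: 19)
<- 1700-04-28
-> almanac.yearhop(n: 1)
<- 1701-04-28
-> almanac.lastday()
<- 1701-04-30
-> almanac.stepdays(n: -21)
<- 1701-04-09
-> almanac.dayname()
<- Saturday

Answer: cur=1701-04-28


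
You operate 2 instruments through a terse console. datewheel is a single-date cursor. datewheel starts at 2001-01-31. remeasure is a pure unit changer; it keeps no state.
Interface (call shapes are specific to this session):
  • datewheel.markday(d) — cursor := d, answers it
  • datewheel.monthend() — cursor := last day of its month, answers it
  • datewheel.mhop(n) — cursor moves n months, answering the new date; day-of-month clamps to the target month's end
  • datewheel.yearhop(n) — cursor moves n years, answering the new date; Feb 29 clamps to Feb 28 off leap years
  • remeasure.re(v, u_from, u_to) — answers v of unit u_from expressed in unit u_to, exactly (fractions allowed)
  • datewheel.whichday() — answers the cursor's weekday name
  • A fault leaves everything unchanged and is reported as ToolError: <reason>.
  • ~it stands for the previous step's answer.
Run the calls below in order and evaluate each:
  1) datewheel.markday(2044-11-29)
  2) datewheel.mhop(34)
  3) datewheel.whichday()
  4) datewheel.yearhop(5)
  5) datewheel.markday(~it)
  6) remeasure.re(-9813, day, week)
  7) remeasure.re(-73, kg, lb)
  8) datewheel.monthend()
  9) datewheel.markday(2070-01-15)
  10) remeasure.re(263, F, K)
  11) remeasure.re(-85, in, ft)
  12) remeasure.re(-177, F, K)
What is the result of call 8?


Answer: 2052-09-30

Derivation:
# datewheel.markday(d: 2044-11-29) -> 2044-11-29
# datewheel.mhop(n: 34) -> 2047-09-29
# datewheel.whichday() -> Sunday
# datewheel.yearhop(n: 5) -> 2052-09-29
# datewheel.markday(d: ~it) -> 2052-09-29
# remeasure.re(v: -9813, u_from: day, u_to: week) -> -9813/7
# remeasure.re(v: -73, u_from: kg, u_to: lb) -> -7300000000/45359237
# datewheel.monthend() -> 2052-09-30
# datewheel.markday(d: 2070-01-15) -> 2070-01-15
# remeasure.re(v: 263, u_from: F, u_to: K) -> 24089/60
# remeasure.re(v: -85, u_from: in, u_to: ft) -> -85/12
# remeasure.re(v: -177, u_from: F, u_to: K) -> 28267/180


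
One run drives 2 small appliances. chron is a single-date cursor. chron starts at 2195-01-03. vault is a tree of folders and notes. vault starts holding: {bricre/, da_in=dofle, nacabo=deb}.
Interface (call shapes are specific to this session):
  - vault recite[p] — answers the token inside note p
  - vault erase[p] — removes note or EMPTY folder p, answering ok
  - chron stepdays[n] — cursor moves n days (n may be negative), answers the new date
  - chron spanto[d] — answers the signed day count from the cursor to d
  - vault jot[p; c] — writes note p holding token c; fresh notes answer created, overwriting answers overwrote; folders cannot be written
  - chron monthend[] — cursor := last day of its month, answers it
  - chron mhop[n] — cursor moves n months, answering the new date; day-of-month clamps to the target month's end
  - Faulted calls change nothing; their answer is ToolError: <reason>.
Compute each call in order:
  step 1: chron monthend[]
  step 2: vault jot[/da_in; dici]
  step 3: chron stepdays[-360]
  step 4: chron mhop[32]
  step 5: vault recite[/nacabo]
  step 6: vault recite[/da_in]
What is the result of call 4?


Act: chron monthend[]
Obs: 2195-01-31
Act: vault jot[/da_in; dici]
Obs: overwrote
Act: chron stepdays[-360]
Obs: 2194-02-05
Act: chron mhop[32]
Obs: 2196-10-05
Act: vault recite[/nacabo]
Obs: deb
Act: vault recite[/da_in]
Obs: dici

Answer: 2196-10-05


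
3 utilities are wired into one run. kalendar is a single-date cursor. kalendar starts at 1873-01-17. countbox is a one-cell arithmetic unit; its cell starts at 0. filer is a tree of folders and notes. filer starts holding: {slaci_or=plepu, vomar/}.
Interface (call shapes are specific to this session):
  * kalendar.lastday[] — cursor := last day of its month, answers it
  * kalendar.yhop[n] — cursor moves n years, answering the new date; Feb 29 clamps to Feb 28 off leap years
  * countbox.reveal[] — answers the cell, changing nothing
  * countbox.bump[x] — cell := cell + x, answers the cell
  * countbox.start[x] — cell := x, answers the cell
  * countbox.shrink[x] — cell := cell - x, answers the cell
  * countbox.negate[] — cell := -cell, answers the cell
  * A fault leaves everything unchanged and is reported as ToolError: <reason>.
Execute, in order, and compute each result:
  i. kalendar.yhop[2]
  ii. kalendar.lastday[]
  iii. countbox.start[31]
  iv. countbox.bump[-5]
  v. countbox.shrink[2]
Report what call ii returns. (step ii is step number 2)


Answer: 1875-01-31

Derivation:
% kalendar.yhop n=2
= 1875-01-17
% kalendar.lastday
= 1875-01-31
% countbox.start x=31
= 31
% countbox.bump x=-5
= 26
% countbox.shrink x=2
= 24


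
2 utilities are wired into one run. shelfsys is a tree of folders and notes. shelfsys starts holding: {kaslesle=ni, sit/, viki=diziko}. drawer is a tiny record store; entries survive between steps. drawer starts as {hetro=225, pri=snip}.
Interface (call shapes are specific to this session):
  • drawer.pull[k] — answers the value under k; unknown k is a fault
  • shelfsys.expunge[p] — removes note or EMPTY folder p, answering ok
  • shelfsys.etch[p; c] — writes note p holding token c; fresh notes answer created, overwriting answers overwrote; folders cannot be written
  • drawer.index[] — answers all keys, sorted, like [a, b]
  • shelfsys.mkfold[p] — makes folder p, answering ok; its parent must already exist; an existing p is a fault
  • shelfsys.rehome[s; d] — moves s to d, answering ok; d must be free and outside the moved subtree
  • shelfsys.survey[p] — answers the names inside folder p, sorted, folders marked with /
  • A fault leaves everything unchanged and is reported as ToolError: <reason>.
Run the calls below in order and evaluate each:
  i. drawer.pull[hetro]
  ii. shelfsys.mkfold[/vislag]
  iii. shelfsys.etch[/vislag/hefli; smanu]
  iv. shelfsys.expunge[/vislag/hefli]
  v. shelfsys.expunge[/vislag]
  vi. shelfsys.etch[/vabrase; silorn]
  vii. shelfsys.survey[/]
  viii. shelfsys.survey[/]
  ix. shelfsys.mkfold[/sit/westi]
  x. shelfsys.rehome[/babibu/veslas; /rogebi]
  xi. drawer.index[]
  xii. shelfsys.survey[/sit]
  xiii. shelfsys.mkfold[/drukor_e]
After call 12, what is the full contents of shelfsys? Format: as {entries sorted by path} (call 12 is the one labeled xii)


Do: pull[k→hetro]
See: 225
Do: mkfold[p→/vislag]
See: ok
Do: etch[p→/vislag/hefli; c→smanu]
See: created
Do: expunge[p→/vislag/hefli]
See: ok
Do: expunge[p→/vislag]
See: ok
Do: etch[p→/vabrase; c→silorn]
See: created
Do: survey[p→/]
See: [kaslesle, sit/, vabrase, viki]
Do: survey[p→/]
See: [kaslesle, sit/, vabrase, viki]
Do: mkfold[p→/sit/westi]
See: ok
Do: rehome[s→/babibu/veslas; d→/rogebi]
See: ToolError: not found
Do: index[]
See: [hetro, pri]
Do: survey[p→/sit]
See: [westi/]
Do: mkfold[p→/drukor_e]
See: ok

Answer: {kaslesle=ni, sit/, sit/westi/, vabrase=silorn, viki=diziko}


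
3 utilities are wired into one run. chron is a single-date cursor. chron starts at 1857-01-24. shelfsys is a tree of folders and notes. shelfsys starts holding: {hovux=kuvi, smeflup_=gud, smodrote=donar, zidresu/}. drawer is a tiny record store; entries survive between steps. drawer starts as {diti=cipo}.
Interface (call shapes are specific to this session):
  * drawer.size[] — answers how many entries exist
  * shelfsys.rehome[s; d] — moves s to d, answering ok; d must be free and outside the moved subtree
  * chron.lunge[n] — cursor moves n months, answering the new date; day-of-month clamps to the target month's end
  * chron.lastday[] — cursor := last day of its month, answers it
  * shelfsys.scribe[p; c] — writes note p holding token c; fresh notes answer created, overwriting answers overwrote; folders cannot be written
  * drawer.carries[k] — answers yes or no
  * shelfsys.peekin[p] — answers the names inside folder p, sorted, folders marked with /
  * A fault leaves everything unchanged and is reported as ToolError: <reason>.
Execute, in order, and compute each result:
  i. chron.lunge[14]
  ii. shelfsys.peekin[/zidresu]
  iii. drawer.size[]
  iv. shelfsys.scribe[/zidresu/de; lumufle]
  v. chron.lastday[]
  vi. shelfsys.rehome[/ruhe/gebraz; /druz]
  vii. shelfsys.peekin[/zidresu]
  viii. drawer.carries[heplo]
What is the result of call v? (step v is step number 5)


Answer: 1858-03-31

Derivation:
% chron.lunge(n: 14) == 1858-03-24
% shelfsys.peekin(p: /zidresu) == []
% drawer.size() == 1
% shelfsys.scribe(p: /zidresu/de, c: lumufle) == created
% chron.lastday() == 1858-03-31
% shelfsys.rehome(s: /ruhe/gebraz, d: /druz) == ToolError: not found
% shelfsys.peekin(p: /zidresu) == [de]
% drawer.carries(k: heplo) == no


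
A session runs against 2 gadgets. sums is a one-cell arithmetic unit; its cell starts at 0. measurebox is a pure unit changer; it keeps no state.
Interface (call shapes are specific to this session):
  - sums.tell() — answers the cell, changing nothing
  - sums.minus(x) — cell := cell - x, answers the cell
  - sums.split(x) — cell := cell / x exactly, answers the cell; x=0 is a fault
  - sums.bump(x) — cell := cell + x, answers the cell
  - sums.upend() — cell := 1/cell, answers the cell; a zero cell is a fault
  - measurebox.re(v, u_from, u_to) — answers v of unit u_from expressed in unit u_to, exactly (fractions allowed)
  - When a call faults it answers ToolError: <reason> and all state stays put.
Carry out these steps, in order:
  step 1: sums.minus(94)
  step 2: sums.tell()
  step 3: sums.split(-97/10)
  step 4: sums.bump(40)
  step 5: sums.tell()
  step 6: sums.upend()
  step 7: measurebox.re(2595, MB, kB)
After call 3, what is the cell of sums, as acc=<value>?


Answer: acc=940/97

Derivation:
→ sums.minus(x='94')
← -94
→ sums.tell()
← -94
→ sums.split(x='-97/10')
← 940/97
→ sums.bump(x='40')
← 4820/97
→ sums.tell()
← 4820/97
→ sums.upend()
← 97/4820
→ measurebox.re(v='2595', u_from='MB', u_to='kB')
← 2595000


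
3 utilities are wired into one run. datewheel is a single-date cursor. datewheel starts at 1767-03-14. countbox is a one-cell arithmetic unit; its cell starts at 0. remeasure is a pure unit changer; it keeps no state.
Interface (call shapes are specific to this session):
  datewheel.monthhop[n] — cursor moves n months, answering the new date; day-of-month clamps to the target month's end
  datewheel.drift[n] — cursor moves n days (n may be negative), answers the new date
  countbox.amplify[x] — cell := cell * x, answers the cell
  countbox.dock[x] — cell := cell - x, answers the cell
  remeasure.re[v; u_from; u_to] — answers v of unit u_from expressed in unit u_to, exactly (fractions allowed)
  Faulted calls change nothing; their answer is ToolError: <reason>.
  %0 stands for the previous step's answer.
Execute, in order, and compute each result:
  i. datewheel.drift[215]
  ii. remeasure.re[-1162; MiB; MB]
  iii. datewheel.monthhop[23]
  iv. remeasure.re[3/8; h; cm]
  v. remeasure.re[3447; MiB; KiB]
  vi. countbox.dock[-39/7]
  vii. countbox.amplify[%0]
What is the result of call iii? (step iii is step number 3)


I try drift passing n: 215, and get 1767-10-15.
I run re passing v: -1162, u_from: MiB, u_to: MB: -19038208/15625.
Now I run monthhop passing n: 23, yielding 1769-09-15.
Next I call re passing v: 3/8, u_from: h, u_to: cm, and see ToolError: incompatible units.
Now I run re passing v: 3447, u_from: MiB, u_to: KiB, and observe 3529728.
Calling dock passing x: -39/7, giving 39/7.
Next I call amplify passing x: %0, giving 1521/49.

Answer: 1769-09-15


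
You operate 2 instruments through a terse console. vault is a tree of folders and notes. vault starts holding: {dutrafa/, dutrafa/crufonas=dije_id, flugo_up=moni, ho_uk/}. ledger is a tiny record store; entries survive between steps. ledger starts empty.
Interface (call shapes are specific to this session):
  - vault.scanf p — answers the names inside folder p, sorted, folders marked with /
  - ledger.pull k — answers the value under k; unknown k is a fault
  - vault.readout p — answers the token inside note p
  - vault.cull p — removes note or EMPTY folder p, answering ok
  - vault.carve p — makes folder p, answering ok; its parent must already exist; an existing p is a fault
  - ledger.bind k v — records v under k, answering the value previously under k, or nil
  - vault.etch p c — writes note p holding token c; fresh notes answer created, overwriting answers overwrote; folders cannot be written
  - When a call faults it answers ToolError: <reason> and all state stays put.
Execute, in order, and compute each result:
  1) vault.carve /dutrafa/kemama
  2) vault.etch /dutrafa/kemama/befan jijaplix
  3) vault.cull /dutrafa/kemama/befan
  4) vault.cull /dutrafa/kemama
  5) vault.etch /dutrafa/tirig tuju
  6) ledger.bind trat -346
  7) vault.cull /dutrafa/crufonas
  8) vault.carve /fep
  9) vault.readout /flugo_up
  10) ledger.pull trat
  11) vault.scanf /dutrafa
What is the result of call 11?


I call carve passing p: /dutrafa/kemama, which returns ok.
I run etch passing p: /dutrafa/kemama/befan, c: jijaplix, and get created.
I use cull passing p: /dutrafa/kemama/befan, and get ok.
Then cull passing p: /dutrafa/kemama, which returns ok.
Invoking etch passing p: /dutrafa/tirig, c: tuju, yielding created.
I call bind passing k: trat, v: -346, and see nil.
I invoke cull passing p: /dutrafa/crufonas, and observe ok.
Now I run carve passing p: /fep: ok.
I run readout passing p: /flugo_up, → moni.
I run pull passing k: trat, → -346.
Calling scanf passing p: /dutrafa, yielding [tirig].

Answer: [tirig]


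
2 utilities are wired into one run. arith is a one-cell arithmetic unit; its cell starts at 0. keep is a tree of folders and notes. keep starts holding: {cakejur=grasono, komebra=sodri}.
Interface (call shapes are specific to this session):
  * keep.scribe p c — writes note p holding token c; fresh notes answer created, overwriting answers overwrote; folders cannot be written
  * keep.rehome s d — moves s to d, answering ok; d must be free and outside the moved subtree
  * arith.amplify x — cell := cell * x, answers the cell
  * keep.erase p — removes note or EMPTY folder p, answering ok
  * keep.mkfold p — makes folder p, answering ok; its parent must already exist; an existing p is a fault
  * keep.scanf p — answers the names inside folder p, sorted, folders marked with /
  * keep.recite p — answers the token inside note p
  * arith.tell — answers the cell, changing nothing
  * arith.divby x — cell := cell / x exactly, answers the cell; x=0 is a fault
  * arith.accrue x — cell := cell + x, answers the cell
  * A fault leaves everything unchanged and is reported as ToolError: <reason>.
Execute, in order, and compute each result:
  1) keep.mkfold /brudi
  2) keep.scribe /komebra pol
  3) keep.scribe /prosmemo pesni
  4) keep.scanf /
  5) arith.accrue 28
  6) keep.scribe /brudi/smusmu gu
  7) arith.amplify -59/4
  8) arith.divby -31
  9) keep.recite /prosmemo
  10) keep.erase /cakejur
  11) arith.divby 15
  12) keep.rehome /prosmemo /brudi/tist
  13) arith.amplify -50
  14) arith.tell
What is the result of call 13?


Answer: -4130/93

Derivation:
·→ keep.mkfold(p: /brudi)
·← ok
·→ keep.scribe(p: /komebra, c: pol)
·← overwrote
·→ keep.scribe(p: /prosmemo, c: pesni)
·← created
·→ keep.scanf(p: /)
·← [brudi/, cakejur, komebra, prosmemo]
·→ arith.accrue(x: 28)
·← 28
·→ keep.scribe(p: /brudi/smusmu, c: gu)
·← created
·→ arith.amplify(x: -59/4)
·← -413
·→ arith.divby(x: -31)
·← 413/31
·→ keep.recite(p: /prosmemo)
·← pesni
·→ keep.erase(p: /cakejur)
·← ok
·→ arith.divby(x: 15)
·← 413/465
·→ keep.rehome(s: /prosmemo, d: /brudi/tist)
·← ok
·→ arith.amplify(x: -50)
·← -4130/93
·→ arith.tell()
·← -4130/93


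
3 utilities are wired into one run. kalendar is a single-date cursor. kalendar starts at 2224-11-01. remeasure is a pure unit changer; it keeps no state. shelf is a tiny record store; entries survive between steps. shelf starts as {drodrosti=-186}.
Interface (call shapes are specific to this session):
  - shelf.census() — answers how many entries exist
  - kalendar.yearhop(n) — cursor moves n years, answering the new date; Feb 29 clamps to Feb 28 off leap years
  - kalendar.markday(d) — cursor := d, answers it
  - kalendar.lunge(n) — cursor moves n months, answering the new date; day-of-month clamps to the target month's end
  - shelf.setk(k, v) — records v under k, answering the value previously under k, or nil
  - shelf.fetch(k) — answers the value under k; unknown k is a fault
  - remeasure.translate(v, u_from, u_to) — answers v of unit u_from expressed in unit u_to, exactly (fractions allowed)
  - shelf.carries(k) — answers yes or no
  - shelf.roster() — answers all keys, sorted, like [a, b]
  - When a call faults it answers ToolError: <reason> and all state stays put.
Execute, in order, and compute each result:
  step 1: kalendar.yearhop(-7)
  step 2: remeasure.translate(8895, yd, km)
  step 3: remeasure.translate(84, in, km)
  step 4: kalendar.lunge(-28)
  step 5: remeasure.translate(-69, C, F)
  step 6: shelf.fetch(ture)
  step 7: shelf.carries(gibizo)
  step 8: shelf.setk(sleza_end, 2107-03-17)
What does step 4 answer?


Answer: 2215-07-01

Derivation:
> kalendar.yearhop -7
= 2217-11-01
> remeasure.translate 8895 yd km
= 2033397/250000
> remeasure.translate 84 in km
= 2667/1250000
> kalendar.lunge -28
= 2215-07-01
> remeasure.translate -69 C F
= -461/5
> shelf.fetch ture
= ToolError: no such key ture
> shelf.carries gibizo
= no
> shelf.setk sleza_end 2107-03-17
= nil


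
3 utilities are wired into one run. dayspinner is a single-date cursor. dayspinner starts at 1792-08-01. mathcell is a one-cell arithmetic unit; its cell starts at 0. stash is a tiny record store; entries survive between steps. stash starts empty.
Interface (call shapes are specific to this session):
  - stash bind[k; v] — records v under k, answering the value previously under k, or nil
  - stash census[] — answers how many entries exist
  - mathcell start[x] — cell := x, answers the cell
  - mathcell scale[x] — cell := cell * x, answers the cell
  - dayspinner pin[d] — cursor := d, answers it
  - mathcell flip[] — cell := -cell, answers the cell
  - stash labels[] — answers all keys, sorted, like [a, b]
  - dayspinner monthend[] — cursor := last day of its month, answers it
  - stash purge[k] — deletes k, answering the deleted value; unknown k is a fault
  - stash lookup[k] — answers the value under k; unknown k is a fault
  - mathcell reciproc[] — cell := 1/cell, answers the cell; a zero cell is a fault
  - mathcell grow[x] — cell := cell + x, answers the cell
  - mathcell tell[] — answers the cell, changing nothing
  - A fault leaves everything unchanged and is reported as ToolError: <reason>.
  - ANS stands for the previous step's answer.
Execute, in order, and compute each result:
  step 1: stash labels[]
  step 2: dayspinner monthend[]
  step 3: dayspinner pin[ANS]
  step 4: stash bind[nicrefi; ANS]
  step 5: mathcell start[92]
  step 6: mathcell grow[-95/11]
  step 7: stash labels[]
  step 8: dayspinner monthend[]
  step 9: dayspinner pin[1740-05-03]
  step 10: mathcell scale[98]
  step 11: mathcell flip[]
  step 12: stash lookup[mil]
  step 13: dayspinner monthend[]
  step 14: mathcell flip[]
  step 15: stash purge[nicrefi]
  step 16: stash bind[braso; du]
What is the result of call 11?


Answer: -89866/11

Derivation:
% 1. stash labels() => []
% 2. dayspinner monthend() => 1792-08-31
% 3. dayspinner pin(d='ANS') => 1792-08-31
% 4. stash bind(k='nicrefi', v='ANS') => nil
% 5. mathcell start(x='92') => 92
% 6. mathcell grow(x='-95/11') => 917/11
% 7. stash labels() => [nicrefi]
% 8. dayspinner monthend() => 1792-08-31
% 9. dayspinner pin(d='1740-05-03') => 1740-05-03
% 10. mathcell scale(x='98') => 89866/11
% 11. mathcell flip() => -89866/11
% 12. stash lookup(k='mil') => ToolError: no such key mil
% 13. dayspinner monthend() => 1740-05-31
% 14. mathcell flip() => 89866/11
% 15. stash purge(k='nicrefi') => 1792-08-31
% 16. stash bind(k='braso', v='du') => nil


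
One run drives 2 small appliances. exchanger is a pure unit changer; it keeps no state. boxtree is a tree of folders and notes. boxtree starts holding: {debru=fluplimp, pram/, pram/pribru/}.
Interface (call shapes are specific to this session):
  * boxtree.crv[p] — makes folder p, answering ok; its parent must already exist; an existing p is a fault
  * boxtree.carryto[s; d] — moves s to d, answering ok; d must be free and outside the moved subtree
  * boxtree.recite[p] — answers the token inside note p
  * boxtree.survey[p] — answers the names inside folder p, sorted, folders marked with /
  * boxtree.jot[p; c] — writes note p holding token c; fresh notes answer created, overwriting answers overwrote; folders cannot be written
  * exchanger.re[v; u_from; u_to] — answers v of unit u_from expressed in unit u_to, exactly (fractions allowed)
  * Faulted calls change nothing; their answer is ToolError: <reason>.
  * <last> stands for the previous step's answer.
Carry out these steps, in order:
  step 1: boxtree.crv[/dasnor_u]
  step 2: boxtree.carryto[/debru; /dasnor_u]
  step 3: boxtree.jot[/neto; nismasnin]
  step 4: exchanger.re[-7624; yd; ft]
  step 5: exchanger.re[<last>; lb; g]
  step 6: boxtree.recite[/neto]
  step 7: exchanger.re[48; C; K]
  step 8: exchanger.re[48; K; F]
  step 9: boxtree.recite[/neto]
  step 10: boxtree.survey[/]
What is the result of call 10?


Now I run boxtree.crv(p=/dasnor_u), — result: ok.
Now I run boxtree.carryto(s=/debru, d=/dasnor_u), and observe ToolError: exists.
Then boxtree.jot(p=/neto, c=nismasnin), — result: created.
I call exchanger.re(v=-7624, u_from=yd, u_to=ft), which returns -22872.
I run exchanger.re(v=<last>, u_from=lb, u_to=g), which returns -129682058583/12500.
Then boxtree.recite(p=/neto), and see nismasnin.
Now I run exchanger.re(v=48, u_from=C, u_to=K), yielding 6423/20.
I try exchanger.re(v=48, u_from=K, u_to=F), — result: -37327/100.
Calling boxtree.recite(p=/neto), which returns nismasnin.
I try boxtree.survey(p=/), and get [dasnor_u/, debru, neto, pram/].

Answer: [dasnor_u/, debru, neto, pram/]


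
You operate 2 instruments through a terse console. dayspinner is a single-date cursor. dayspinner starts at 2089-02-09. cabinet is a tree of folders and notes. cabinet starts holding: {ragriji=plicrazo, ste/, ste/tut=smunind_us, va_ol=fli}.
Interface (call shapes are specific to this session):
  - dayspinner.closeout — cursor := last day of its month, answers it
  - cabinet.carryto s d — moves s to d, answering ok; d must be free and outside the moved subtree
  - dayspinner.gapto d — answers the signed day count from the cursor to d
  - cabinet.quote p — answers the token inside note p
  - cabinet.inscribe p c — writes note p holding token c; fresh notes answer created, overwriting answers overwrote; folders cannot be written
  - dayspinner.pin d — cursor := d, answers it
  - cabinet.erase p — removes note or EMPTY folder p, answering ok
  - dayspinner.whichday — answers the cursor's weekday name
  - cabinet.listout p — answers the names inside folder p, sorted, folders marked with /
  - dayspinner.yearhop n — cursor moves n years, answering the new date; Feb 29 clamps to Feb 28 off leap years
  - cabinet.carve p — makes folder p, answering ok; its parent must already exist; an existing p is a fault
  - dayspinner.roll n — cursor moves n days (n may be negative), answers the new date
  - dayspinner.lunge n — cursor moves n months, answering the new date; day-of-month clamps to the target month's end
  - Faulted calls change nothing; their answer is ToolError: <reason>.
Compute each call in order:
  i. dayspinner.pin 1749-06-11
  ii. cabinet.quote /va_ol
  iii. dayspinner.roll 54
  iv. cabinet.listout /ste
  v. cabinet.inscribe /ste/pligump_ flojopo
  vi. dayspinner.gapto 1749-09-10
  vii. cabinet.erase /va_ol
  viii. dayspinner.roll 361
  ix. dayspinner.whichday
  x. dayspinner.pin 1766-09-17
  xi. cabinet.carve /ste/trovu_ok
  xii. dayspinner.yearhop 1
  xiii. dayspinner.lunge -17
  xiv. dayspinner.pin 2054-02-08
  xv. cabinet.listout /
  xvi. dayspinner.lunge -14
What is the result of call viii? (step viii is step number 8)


Act: dayspinner.pin[d→1749-06-11]
Obs: 1749-06-11
Act: cabinet.quote[p→/va_ol]
Obs: fli
Act: dayspinner.roll[n→54]
Obs: 1749-08-04
Act: cabinet.listout[p→/ste]
Obs: [tut]
Act: cabinet.inscribe[p→/ste/pligump_; c→flojopo]
Obs: created
Act: dayspinner.gapto[d→1749-09-10]
Obs: 37
Act: cabinet.erase[p→/va_ol]
Obs: ok
Act: dayspinner.roll[n→361]
Obs: 1750-07-31
Act: dayspinner.whichday[]
Obs: Friday
Act: dayspinner.pin[d→1766-09-17]
Obs: 1766-09-17
Act: cabinet.carve[p→/ste/trovu_ok]
Obs: ok
Act: dayspinner.yearhop[n→1]
Obs: 1767-09-17
Act: dayspinner.lunge[n→-17]
Obs: 1766-04-17
Act: dayspinner.pin[d→2054-02-08]
Obs: 2054-02-08
Act: cabinet.listout[p→/]
Obs: [ragriji, ste/]
Act: dayspinner.lunge[n→-14]
Obs: 2052-12-08

Answer: 1750-07-31
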